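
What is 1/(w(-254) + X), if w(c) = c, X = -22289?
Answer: -1/22543 ≈ -4.4360e-5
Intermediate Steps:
1/(w(-254) + X) = 1/(-254 - 22289) = 1/(-22543) = -1/22543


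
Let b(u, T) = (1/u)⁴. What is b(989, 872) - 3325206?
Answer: -3181293380843597045/956720690641 ≈ -3.3252e+6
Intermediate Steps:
b(u, T) = u⁻⁴
b(989, 872) - 3325206 = 989⁻⁴ - 3325206 = 1/956720690641 - 3325206 = -3181293380843597045/956720690641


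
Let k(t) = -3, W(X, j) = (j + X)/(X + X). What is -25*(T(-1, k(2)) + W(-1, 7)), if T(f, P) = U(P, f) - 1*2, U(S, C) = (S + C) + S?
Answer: 300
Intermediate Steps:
U(S, C) = C + 2*S (U(S, C) = (C + S) + S = C + 2*S)
W(X, j) = (X + j)/(2*X) (W(X, j) = (X + j)/((2*X)) = (X + j)*(1/(2*X)) = (X + j)/(2*X))
T(f, P) = -2 + f + 2*P (T(f, P) = (f + 2*P) - 1*2 = (f + 2*P) - 2 = -2 + f + 2*P)
-25*(T(-1, k(2)) + W(-1, 7)) = -25*((-2 - 1 + 2*(-3)) + (1/2)*(-1 + 7)/(-1)) = -25*((-2 - 1 - 6) + (1/2)*(-1)*6) = -25*(-9 - 3) = -25*(-12) = 300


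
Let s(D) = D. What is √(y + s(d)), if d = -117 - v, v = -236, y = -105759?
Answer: 2*I*√26410 ≈ 325.02*I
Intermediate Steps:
d = 119 (d = -117 - 1*(-236) = -117 + 236 = 119)
√(y + s(d)) = √(-105759 + 119) = √(-105640) = 2*I*√26410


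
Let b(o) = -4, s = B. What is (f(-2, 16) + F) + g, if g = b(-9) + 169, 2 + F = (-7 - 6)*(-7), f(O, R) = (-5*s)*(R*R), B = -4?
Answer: 5374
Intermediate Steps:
s = -4
f(O, R) = 20*R² (f(O, R) = (-5*(-4))*(R*R) = 20*R²)
F = 89 (F = -2 + (-7 - 6)*(-7) = -2 - 13*(-7) = -2 + 91 = 89)
g = 165 (g = -4 + 169 = 165)
(f(-2, 16) + F) + g = (20*16² + 89) + 165 = (20*256 + 89) + 165 = (5120 + 89) + 165 = 5209 + 165 = 5374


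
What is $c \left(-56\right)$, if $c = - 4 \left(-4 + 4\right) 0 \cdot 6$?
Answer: $0$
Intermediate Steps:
$c = 0$ ($c = - 4 \cdot 0 \cdot 0 \cdot 6 = \left(-4\right) 0 \cdot 6 = 0 \cdot 6 = 0$)
$c \left(-56\right) = 0 \left(-56\right) = 0$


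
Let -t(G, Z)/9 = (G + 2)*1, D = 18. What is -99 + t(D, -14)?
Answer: -279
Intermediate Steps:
t(G, Z) = -18 - 9*G (t(G, Z) = -9*(G + 2) = -9*(2 + G) = -18 - 9*G)
-99 + t(D, -14) = -99 + (-18 - 9*18) = -99 + (-18 - 162) = -99 - 180 = -279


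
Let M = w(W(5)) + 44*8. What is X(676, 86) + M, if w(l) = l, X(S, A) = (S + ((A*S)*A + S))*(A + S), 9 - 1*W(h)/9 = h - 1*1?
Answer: 3810798973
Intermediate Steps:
W(h) = 90 - 9*h (W(h) = 81 - 9*(h - 1*1) = 81 - 9*(h - 1) = 81 - 9*(-1 + h) = 81 + (9 - 9*h) = 90 - 9*h)
X(S, A) = (A + S)*(2*S + S*A²) (X(S, A) = (S + (S*A² + S))*(A + S) = (S + (S + S*A²))*(A + S) = (2*S + S*A²)*(A + S) = (A + S)*(2*S + S*A²))
M = 397 (M = (90 - 9*5) + 44*8 = (90 - 45) + 352 = 45 + 352 = 397)
X(676, 86) + M = 676*(86³ + 2*86 + 2*676 + 676*86²) + 397 = 676*(636056 + 172 + 1352 + 676*7396) + 397 = 676*(636056 + 172 + 1352 + 4999696) + 397 = 676*5637276 + 397 = 3810798576 + 397 = 3810798973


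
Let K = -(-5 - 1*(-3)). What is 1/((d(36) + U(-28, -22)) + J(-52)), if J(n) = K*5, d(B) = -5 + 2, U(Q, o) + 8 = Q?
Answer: -1/29 ≈ -0.034483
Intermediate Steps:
U(Q, o) = -8 + Q
d(B) = -3
K = 2 (K = -(-5 + 3) = -1*(-2) = 2)
J(n) = 10 (J(n) = 2*5 = 10)
1/((d(36) + U(-28, -22)) + J(-52)) = 1/((-3 + (-8 - 28)) + 10) = 1/((-3 - 36) + 10) = 1/(-39 + 10) = 1/(-29) = -1/29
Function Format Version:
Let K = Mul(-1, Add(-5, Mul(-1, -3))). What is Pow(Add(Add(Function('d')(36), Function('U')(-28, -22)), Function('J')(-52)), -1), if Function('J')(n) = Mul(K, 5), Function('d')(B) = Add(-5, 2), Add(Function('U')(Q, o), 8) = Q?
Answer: Rational(-1, 29) ≈ -0.034483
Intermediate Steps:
Function('U')(Q, o) = Add(-8, Q)
Function('d')(B) = -3
K = 2 (K = Mul(-1, Add(-5, 3)) = Mul(-1, -2) = 2)
Function('J')(n) = 10 (Function('J')(n) = Mul(2, 5) = 10)
Pow(Add(Add(Function('d')(36), Function('U')(-28, -22)), Function('J')(-52)), -1) = Pow(Add(Add(-3, Add(-8, -28)), 10), -1) = Pow(Add(Add(-3, -36), 10), -1) = Pow(Add(-39, 10), -1) = Pow(-29, -1) = Rational(-1, 29)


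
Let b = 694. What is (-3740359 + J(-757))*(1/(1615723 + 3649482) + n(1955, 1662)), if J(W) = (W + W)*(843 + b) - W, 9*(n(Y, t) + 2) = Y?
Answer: -12374330019500456/9477369 ≈ -1.3057e+9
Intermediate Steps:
n(Y, t) = -2 + Y/9
J(W) = 3073*W (J(W) = (W + W)*(843 + 694) - W = (2*W)*1537 - W = 3074*W - W = 3073*W)
(-3740359 + J(-757))*(1/(1615723 + 3649482) + n(1955, 1662)) = (-3740359 + 3073*(-757))*(1/(1615723 + 3649482) + (-2 + (⅑)*1955)) = (-3740359 - 2326261)*(1/5265205 + (-2 + 1955/9)) = -6066620*(1/5265205 + 1937/9) = -6066620*10198702094/47386845 = -12374330019500456/9477369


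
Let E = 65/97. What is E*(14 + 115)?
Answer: 8385/97 ≈ 86.443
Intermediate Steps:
E = 65/97 (E = 65*(1/97) = 65/97 ≈ 0.67010)
E*(14 + 115) = 65*(14 + 115)/97 = (65/97)*129 = 8385/97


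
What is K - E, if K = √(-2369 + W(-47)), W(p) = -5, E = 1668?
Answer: -1668 + I*√2374 ≈ -1668.0 + 48.724*I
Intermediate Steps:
K = I*√2374 (K = √(-2369 - 5) = √(-2374) = I*√2374 ≈ 48.724*I)
K - E = I*√2374 - 1*1668 = I*√2374 - 1668 = -1668 + I*√2374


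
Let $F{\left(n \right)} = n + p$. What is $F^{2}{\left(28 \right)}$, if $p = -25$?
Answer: $9$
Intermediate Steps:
$F{\left(n \right)} = -25 + n$ ($F{\left(n \right)} = n - 25 = -25 + n$)
$F^{2}{\left(28 \right)} = \left(-25 + 28\right)^{2} = 3^{2} = 9$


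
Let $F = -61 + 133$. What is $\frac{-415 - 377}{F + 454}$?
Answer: $- \frac{396}{263} \approx -1.5057$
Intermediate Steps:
$F = 72$
$\frac{-415 - 377}{F + 454} = \frac{-415 - 377}{72 + 454} = - \frac{792}{526} = \left(-792\right) \frac{1}{526} = - \frac{396}{263}$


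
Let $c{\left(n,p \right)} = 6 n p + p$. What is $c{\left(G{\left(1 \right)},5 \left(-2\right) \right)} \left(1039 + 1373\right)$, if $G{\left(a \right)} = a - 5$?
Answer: $554760$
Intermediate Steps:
$G{\left(a \right)} = -5 + a$
$c{\left(n,p \right)} = p + 6 n p$ ($c{\left(n,p \right)} = 6 n p + p = p + 6 n p$)
$c{\left(G{\left(1 \right)},5 \left(-2\right) \right)} \left(1039 + 1373\right) = 5 \left(-2\right) \left(1 + 6 \left(-5 + 1\right)\right) \left(1039 + 1373\right) = - 10 \left(1 + 6 \left(-4\right)\right) 2412 = - 10 \left(1 - 24\right) 2412 = \left(-10\right) \left(-23\right) 2412 = 230 \cdot 2412 = 554760$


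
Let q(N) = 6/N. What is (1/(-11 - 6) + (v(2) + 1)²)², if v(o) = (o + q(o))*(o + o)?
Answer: 56190016/289 ≈ 1.9443e+5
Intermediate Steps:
v(o) = 2*o*(o + 6/o) (v(o) = (o + 6/o)*(o + o) = (o + 6/o)*(2*o) = 2*o*(o + 6/o))
(1/(-11 - 6) + (v(2) + 1)²)² = (1/(-11 - 6) + ((12 + 2*2²) + 1)²)² = (1/(-17) + ((12 + 2*4) + 1)²)² = (-1/17 + ((12 + 8) + 1)²)² = (-1/17 + (20 + 1)²)² = (-1/17 + 21²)² = (-1/17 + 441)² = (7496/17)² = 56190016/289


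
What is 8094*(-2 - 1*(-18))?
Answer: 129504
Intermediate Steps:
8094*(-2 - 1*(-18)) = 8094*(-2 + 18) = 8094*16 = 129504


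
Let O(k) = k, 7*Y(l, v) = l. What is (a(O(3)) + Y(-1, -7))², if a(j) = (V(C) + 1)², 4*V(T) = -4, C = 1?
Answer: 1/49 ≈ 0.020408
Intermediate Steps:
Y(l, v) = l/7
V(T) = -1 (V(T) = (¼)*(-4) = -1)
a(j) = 0 (a(j) = (-1 + 1)² = 0² = 0)
(a(O(3)) + Y(-1, -7))² = (0 + (⅐)*(-1))² = (0 - ⅐)² = (-⅐)² = 1/49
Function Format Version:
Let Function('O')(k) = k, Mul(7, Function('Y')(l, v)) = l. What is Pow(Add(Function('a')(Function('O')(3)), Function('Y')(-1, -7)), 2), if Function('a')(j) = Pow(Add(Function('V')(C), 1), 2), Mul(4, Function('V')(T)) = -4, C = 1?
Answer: Rational(1, 49) ≈ 0.020408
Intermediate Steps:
Function('Y')(l, v) = Mul(Rational(1, 7), l)
Function('V')(T) = -1 (Function('V')(T) = Mul(Rational(1, 4), -4) = -1)
Function('a')(j) = 0 (Function('a')(j) = Pow(Add(-1, 1), 2) = Pow(0, 2) = 0)
Pow(Add(Function('a')(Function('O')(3)), Function('Y')(-1, -7)), 2) = Pow(Add(0, Mul(Rational(1, 7), -1)), 2) = Pow(Add(0, Rational(-1, 7)), 2) = Pow(Rational(-1, 7), 2) = Rational(1, 49)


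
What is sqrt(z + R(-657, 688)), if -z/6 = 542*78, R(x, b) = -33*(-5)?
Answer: I*sqrt(253491) ≈ 503.48*I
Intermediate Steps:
R(x, b) = 165
z = -253656 (z = -3252*78 = -6*42276 = -253656)
sqrt(z + R(-657, 688)) = sqrt(-253656 + 165) = sqrt(-253491) = I*sqrt(253491)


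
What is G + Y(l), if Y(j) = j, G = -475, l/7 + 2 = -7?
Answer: -538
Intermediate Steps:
l = -63 (l = -14 + 7*(-7) = -14 - 49 = -63)
G + Y(l) = -475 - 63 = -538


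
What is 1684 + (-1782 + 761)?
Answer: 663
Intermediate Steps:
1684 + (-1782 + 761) = 1684 - 1021 = 663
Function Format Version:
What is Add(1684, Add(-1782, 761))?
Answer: 663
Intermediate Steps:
Add(1684, Add(-1782, 761)) = Add(1684, -1021) = 663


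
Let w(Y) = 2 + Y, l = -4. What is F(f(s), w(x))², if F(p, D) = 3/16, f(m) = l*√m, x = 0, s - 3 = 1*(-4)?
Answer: 9/256 ≈ 0.035156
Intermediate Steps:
s = -1 (s = 3 + 1*(-4) = 3 - 4 = -1)
f(m) = -4*√m
F(p, D) = 3/16 (F(p, D) = 3*(1/16) = 3/16)
F(f(s), w(x))² = (3/16)² = 9/256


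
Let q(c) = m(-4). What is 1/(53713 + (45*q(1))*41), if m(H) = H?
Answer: 1/46333 ≈ 2.1583e-5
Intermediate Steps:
q(c) = -4
1/(53713 + (45*q(1))*41) = 1/(53713 + (45*(-4))*41) = 1/(53713 - 180*41) = 1/(53713 - 7380) = 1/46333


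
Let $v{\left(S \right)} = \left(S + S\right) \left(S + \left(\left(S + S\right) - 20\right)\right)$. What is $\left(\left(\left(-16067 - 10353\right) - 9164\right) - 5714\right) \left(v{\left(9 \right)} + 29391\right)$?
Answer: $-1218993066$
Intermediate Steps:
$v{\left(S \right)} = 2 S \left(-20 + 3 S\right)$ ($v{\left(S \right)} = 2 S \left(S + \left(2 S - 20\right)\right) = 2 S \left(S + \left(-20 + 2 S\right)\right) = 2 S \left(-20 + 3 S\right)$)
$\left(\left(\left(-16067 - 10353\right) - 9164\right) - 5714\right) \left(v{\left(9 \right)} + 29391\right) = \left(\left(\left(-16067 - 10353\right) - 9164\right) - 5714\right) \left(2 \cdot 9 \left(-20 + 3 \cdot 9\right) + 29391\right) = \left(\left(-26420 - 9164\right) - 5714\right) \left(2 \cdot 9 \left(-20 + 27\right) + 29391\right) = \left(-35584 - 5714\right) \left(2 \cdot 9 \cdot 7 + 29391\right) = - 41298 \left(126 + 29391\right) = \left(-41298\right) 29517 = -1218993066$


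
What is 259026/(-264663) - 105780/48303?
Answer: -1500288334/473482107 ≈ -3.1686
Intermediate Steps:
259026/(-264663) - 105780/48303 = 259026*(-1/264663) - 105780*1/48303 = -86342/88221 - 35260/16101 = -1500288334/473482107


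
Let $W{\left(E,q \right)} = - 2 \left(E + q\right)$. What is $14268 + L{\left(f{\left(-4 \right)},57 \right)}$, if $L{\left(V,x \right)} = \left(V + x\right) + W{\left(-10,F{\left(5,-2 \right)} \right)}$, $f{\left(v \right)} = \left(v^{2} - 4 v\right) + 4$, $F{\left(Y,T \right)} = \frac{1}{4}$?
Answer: $\frac{28761}{2} \approx 14381.0$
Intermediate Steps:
$F{\left(Y,T \right)} = \frac{1}{4}$
$f{\left(v \right)} = 4 + v^{2} - 4 v$
$W{\left(E,q \right)} = - 2 E - 2 q$
$L{\left(V,x \right)} = \frac{39}{2} + V + x$ ($L{\left(V,x \right)} = \left(V + x\right) - - \frac{39}{2} = \left(V + x\right) + \left(20 - \frac{1}{2}\right) = \left(V + x\right) + \frac{39}{2} = \frac{39}{2} + V + x$)
$14268 + L{\left(f{\left(-4 \right)},57 \right)} = 14268 + \left(\frac{39}{2} + \left(4 + \left(-4\right)^{2} - -16\right) + 57\right) = 14268 + \left(\frac{39}{2} + \left(4 + 16 + 16\right) + 57\right) = 14268 + \left(\frac{39}{2} + 36 + 57\right) = 14268 + \frac{225}{2} = \frac{28761}{2}$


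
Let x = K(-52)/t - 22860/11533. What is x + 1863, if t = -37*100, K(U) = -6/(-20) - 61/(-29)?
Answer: 23029918648499/12374909000 ≈ 1861.0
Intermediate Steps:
K(U) = 697/290 (K(U) = -6*(-1/20) - 61*(-1/29) = 3/10 + 61/29 = 697/290)
t = -3700
x = -24536818501/12374909000 (x = (697/290)/(-3700) - 22860/11533 = (697/290)*(-1/3700) - 22860*1/11533 = -697/1073000 - 22860/11533 = -24536818501/12374909000 ≈ -1.9828)
x + 1863 = -24536818501/12374909000 + 1863 = 23029918648499/12374909000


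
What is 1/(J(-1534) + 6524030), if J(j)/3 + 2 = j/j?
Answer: 1/6524027 ≈ 1.5328e-7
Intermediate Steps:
J(j) = -3 (J(j) = -6 + 3*(j/j) = -6 + 3*1 = -6 + 3 = -3)
1/(J(-1534) + 6524030) = 1/(-3 + 6524030) = 1/6524027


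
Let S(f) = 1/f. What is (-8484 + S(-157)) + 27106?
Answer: 2923653/157 ≈ 18622.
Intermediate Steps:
(-8484 + S(-157)) + 27106 = (-8484 + 1/(-157)) + 27106 = (-8484 - 1/157) + 27106 = -1331989/157 + 27106 = 2923653/157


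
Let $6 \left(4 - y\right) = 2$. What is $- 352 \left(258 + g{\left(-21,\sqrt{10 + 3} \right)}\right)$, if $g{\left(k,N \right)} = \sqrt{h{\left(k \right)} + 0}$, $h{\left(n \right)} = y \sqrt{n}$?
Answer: $-90816 - \frac{352 \cdot 3^{\frac{3}{4}} \sqrt[4]{7} \sqrt{11} \sqrt{i}}{3} \approx -91836.0 - 1020.3 i$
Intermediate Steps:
$y = \frac{11}{3}$ ($y = 4 - \frac{1}{3} = \frac{11}{3} \approx 3.6667$)
$h{\left(n \right)} = \frac{11 \sqrt{n}}{3}$
$g{\left(k,N \right)} = \frac{\sqrt{33} \sqrt[4]{k}}{3}$ ($g{\left(k,N \right)} = \sqrt{\frac{11 \sqrt{k}}{3} + 0} = \sqrt{\frac{11 \sqrt{k}}{3}} = \frac{\sqrt{33} \sqrt[4]{k}}{3}$)
$- 352 \left(258 + g{\left(-21,\sqrt{10 + 3} \right)}\right) = - 352 \left(258 + \frac{\sqrt{33} \sqrt[4]{-21}}{3}\right) = - 352 \left(258 + \frac{\sqrt[4]{-7} \cdot 3^{\frac{3}{4}} \sqrt{11}}{3}\right) = -90816 - \frac{352 \sqrt[4]{-7} \cdot 3^{\frac{3}{4}} \sqrt{11}}{3}$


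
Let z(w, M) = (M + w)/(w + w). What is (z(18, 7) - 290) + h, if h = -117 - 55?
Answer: -16607/36 ≈ -461.31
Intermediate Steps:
h = -172
z(w, M) = (M + w)/(2*w) (z(w, M) = (M + w)/((2*w)) = (M + w)*(1/(2*w)) = (M + w)/(2*w))
(z(18, 7) - 290) + h = ((1/2)*(7 + 18)/18 - 290) - 172 = ((1/2)*(1/18)*25 - 290) - 172 = (25/36 - 290) - 172 = -10415/36 - 172 = -16607/36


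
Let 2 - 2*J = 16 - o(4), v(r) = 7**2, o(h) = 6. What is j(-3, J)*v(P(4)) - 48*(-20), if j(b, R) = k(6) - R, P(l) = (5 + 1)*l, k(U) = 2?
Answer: 1254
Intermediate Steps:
P(l) = 6*l
v(r) = 49
J = -4 (J = 1 - (16 - 1*6)/2 = 1 - (16 - 6)/2 = 1 - 1/2*10 = 1 - 5 = -4)
j(b, R) = 2 - R
j(-3, J)*v(P(4)) - 48*(-20) = (2 - 1*(-4))*49 - 48*(-20) = (2 + 4)*49 + 960 = 6*49 + 960 = 294 + 960 = 1254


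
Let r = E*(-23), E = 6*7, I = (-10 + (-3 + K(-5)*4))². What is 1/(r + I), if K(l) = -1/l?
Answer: -25/20429 ≈ -0.0012238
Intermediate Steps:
I = 3721/25 (I = (-10 + (-3 - 1/(-5)*4))² = (-10 + (-3 - 1*(-⅕)*4))² = (-10 + (-3 + (⅕)*4))² = (-10 + (-3 + ⅘))² = (-10 - 11/5)² = (-61/5)² = 3721/25 ≈ 148.84)
E = 42
r = -966 (r = 42*(-23) = -966)
1/(r + I) = 1/(-966 + 3721/25) = 1/(-20429/25) = -25/20429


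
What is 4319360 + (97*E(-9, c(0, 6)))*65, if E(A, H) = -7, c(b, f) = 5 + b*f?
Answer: 4275225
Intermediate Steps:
4319360 + (97*E(-9, c(0, 6)))*65 = 4319360 + (97*(-7))*65 = 4319360 - 679*65 = 4319360 - 44135 = 4275225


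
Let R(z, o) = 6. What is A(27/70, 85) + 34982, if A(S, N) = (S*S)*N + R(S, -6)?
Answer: 34300633/980 ≈ 35001.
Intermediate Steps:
A(S, N) = 6 + N*S**2 (A(S, N) = (S*S)*N + 6 = S**2*N + 6 = N*S**2 + 6 = 6 + N*S**2)
A(27/70, 85) + 34982 = (6 + 85*(27/70)**2) + 34982 = (6 + 85*(729/4900)) + 34982 = (6 + 12393/980) + 34982 = 18273/980 + 34982 = 34300633/980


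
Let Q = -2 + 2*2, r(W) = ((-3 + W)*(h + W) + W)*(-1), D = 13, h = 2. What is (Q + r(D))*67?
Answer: -10787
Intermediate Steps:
r(W) = -W - (-3 + W)*(2 + W) (r(W) = ((-3 + W)*(2 + W) + W)*(-1) = (W + (-3 + W)*(2 + W))*(-1) = -W - (-3 + W)*(2 + W))
Q = 2 (Q = -2 + 4 = 2)
(Q + r(D))*67 = (2 + (6 - 1*13²))*67 = (2 + (6 - 1*169))*67 = (2 + (6 - 169))*67 = (2 - 163)*67 = -161*67 = -10787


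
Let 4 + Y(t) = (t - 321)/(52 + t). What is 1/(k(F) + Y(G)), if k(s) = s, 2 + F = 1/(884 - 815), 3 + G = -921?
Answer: -60168/274231 ≈ -0.21941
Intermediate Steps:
G = -924 (G = -3 - 921 = -924)
Y(t) = -4 + (-321 + t)/(52 + t) (Y(t) = -4 + (t - 321)/(52 + t) = -4 + (-321 + t)/(52 + t))
F = -137/69 (F = -2 + 1/(884 - 815) = -2 + 1/69 = -137/69 ≈ -1.9855)
1/(k(F) + Y(G)) = 1/(-137/69 + (-529 - 3*(-924))/(52 - 924)) = 1/(-137/69 + (-529 + 2772)/(-872)) = 1/(-137/69 - 1/872*2243) = 1/(-137/69 - 2243/872) = 1/(-274231/60168) = -60168/274231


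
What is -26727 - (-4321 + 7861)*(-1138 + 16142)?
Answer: -53140887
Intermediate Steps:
-26727 - (-4321 + 7861)*(-1138 + 16142) = -26727 - 3540*15004 = -26727 - 1*53114160 = -26727 - 53114160 = -53140887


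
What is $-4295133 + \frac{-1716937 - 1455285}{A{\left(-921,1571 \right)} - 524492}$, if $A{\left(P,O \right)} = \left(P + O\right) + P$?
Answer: $- \frac{2253923706257}{524763} \approx -4.2951 \cdot 10^{6}$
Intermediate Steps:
$A{\left(P,O \right)} = O + 2 P$ ($A{\left(P,O \right)} = \left(O + P\right) + P = O + 2 P$)
$-4295133 + \frac{-1716937 - 1455285}{A{\left(-921,1571 \right)} - 524492} = -4295133 + \frac{-1716937 - 1455285}{\left(1571 + 2 \left(-921\right)\right) - 524492} = -4295133 - \frac{3172222}{\left(1571 - 1842\right) - 524492} = -4295133 - \frac{3172222}{-271 - 524492} = -4295133 - \frac{3172222}{-524763} = -4295133 - - \frac{3172222}{524763} = -4295133 + \frac{3172222}{524763} = - \frac{2253923706257}{524763}$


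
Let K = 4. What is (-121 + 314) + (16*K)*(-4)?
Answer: -63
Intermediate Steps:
(-121 + 314) + (16*K)*(-4) = (-121 + 314) + (16*4)*(-4) = 193 + 64*(-4) = 193 - 256 = -63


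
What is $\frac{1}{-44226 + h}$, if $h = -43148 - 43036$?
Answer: $- \frac{1}{130410} \approx -7.6681 \cdot 10^{-6}$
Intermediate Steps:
$h = -86184$ ($h = -43148 - 43036 = -86184$)
$\frac{1}{-44226 + h} = \frac{1}{-44226 - 86184} = \frac{1}{-130410} = - \frac{1}{130410}$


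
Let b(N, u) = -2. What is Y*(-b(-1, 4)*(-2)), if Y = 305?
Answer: -1220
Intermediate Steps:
Y*(-b(-1, 4)*(-2)) = 305*(-1*(-2)*(-2)) = 305*(2*(-2)) = 305*(-4) = -1220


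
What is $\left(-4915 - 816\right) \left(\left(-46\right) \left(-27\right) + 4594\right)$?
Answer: $-33446116$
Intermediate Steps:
$\left(-4915 - 816\right) \left(\left(-46\right) \left(-27\right) + 4594\right) = - 5731 \left(1242 + 4594\right) = \left(-5731\right) 5836 = -33446116$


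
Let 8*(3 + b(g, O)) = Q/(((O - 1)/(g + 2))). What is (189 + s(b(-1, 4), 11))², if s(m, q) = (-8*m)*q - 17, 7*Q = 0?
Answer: 190096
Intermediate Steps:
Q = 0 (Q = (⅐)*0 = 0)
b(g, O) = -3 (b(g, O) = -3 + (0/(((O - 1)/(g + 2))))/8 = -3 + (0/(((-1 + O)/(2 + g))))/8 = -3 + (0*((2 + g)/(-1 + O)))/8 = -3 + (⅛)*0 = -3 + 0 = -3)
s(m, q) = -17 - 8*m*q (s(m, q) = -8*m*q - 17 = -17 - 8*m*q)
(189 + s(b(-1, 4), 11))² = (189 + (-17 - 8*(-3)*11))² = (189 + (-17 + 264))² = (189 + 247)² = 436² = 190096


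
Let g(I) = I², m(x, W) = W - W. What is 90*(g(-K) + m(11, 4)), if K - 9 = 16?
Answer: 56250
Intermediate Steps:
K = 25 (K = 9 + 16 = 25)
m(x, W) = 0
90*(g(-K) + m(11, 4)) = 90*((-1*25)² + 0) = 90*((-25)² + 0) = 90*(625 + 0) = 90*625 = 56250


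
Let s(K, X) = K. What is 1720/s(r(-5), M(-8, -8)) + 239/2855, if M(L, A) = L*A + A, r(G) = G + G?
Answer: -490821/2855 ≈ -171.92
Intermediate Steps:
r(G) = 2*G
M(L, A) = A + A*L (M(L, A) = A*L + A = A + A*L)
1720/s(r(-5), M(-8, -8)) + 239/2855 = 1720/((2*(-5))) + 239/2855 = 1720/(-10) + 239*(1/2855) = 1720*(-⅒) + 239/2855 = -172 + 239/2855 = -490821/2855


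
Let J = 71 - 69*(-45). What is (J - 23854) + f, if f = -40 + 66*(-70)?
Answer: -25338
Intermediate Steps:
f = -4660 (f = -40 - 4620 = -4660)
J = 3176 (J = 71 + 3105 = 3176)
(J - 23854) + f = (3176 - 23854) - 4660 = -20678 - 4660 = -25338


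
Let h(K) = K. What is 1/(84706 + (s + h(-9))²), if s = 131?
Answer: 1/99590 ≈ 1.0041e-5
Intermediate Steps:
1/(84706 + (s + h(-9))²) = 1/(84706 + (131 - 9)²) = 1/(84706 + 122²) = 1/(84706 + 14884) = 1/99590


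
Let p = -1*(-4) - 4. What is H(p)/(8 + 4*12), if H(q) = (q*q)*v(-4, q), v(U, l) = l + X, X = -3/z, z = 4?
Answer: 0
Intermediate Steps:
X = -¾ (X = -3/4 = -3*¼ = -¾ ≈ -0.75000)
v(U, l) = -¾ + l (v(U, l) = l - ¾ = -¾ + l)
p = 0 (p = 4 - 4 = 0)
H(q) = q²*(-¾ + q) (H(q) = (q*q)*(-¾ + q) = q²*(-¾ + q))
H(p)/(8 + 4*12) = (0²*(-¾ + 0))/(8 + 4*12) = (0*(-¾))/(8 + 48) = 0/56 = 0*(1/56) = 0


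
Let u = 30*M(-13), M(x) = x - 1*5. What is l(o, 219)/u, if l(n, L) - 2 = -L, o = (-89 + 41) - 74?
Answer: 217/540 ≈ 0.40185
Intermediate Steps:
M(x) = -5 + x (M(x) = x - 5 = -5 + x)
o = -122 (o = -48 - 74 = -122)
l(n, L) = 2 - L
u = -540 (u = 30*(-5 - 13) = 30*(-18) = -540)
l(o, 219)/u = (2 - 1*219)/(-540) = (2 - 219)*(-1/540) = -217*(-1/540) = 217/540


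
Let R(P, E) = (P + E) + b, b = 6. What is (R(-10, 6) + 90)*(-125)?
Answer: -11500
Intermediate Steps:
R(P, E) = 6 + E + P (R(P, E) = (P + E) + 6 = (E + P) + 6 = 6 + E + P)
(R(-10, 6) + 90)*(-125) = ((6 + 6 - 10) + 90)*(-125) = (2 + 90)*(-125) = 92*(-125) = -11500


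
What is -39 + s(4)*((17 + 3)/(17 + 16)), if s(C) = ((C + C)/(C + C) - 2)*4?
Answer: -1367/33 ≈ -41.424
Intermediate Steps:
s(C) = -4 (s(C) = ((2*C)/((2*C)) - 2)*4 = ((2*C)*(1/(2*C)) - 2)*4 = (1 - 2)*4 = -1*4 = -4)
-39 + s(4)*((17 + 3)/(17 + 16)) = -39 - 4*(17 + 3)/(17 + 16) = -39 - 80/33 = -1367/33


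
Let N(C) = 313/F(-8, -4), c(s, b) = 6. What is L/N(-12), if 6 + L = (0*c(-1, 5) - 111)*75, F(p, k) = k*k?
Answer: -133296/313 ≈ -425.87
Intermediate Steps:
F(p, k) = k²
N(C) = 313/16 (N(C) = 313/((-4)²) = 313/16)
L = -8331 (L = -6 + (0*6 - 111)*75 = -6 + (0 - 111)*75 = -6 - 111*75 = -6 - 8325 = -8331)
L/N(-12) = -8331/313/16 = -8331*16/313 = -133296/313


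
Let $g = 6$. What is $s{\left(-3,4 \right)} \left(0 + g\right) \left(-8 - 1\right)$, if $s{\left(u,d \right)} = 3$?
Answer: $-162$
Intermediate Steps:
$s{\left(-3,4 \right)} \left(0 + g\right) \left(-8 - 1\right) = 3 \left(0 + 6\right) \left(-8 - 1\right) = 3 \cdot 6 \left(-9\right) = 18 \left(-9\right) = -162$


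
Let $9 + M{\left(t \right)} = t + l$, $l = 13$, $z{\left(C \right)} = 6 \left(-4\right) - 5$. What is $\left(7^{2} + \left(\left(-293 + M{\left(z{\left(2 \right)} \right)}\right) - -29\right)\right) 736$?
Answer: $-176640$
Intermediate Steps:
$z{\left(C \right)} = -29$ ($z{\left(C \right)} = -24 - 5 = -29$)
$M{\left(t \right)} = 4 + t$ ($M{\left(t \right)} = -9 + \left(t + 13\right) = -9 + \left(13 + t\right) = 4 + t$)
$\left(7^{2} + \left(\left(-293 + M{\left(z{\left(2 \right)} \right)}\right) - -29\right)\right) 736 = \left(7^{2} + \left(\left(-293 + \left(4 - 29\right)\right) - -29\right)\right) 736 = \left(49 + \left(\left(-293 - 25\right) + 29\right)\right) 736 = \left(49 + \left(-318 + 29\right)\right) 736 = \left(49 - 289\right) 736 = \left(-240\right) 736 = -176640$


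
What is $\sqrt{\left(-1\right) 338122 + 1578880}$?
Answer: $27 \sqrt{1702} \approx 1113.9$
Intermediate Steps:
$\sqrt{\left(-1\right) 338122 + 1578880} = \sqrt{-338122 + 1578880} = \sqrt{1240758} = 27 \sqrt{1702}$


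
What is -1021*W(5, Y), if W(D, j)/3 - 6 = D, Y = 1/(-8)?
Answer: -33693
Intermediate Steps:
Y = -⅛ ≈ -0.12500
W(D, j) = 18 + 3*D
-1021*W(5, Y) = -1021*(18 + 3*5) = -1021*(18 + 15) = -1021*33 = -33693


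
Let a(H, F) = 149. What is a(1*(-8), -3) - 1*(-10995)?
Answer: 11144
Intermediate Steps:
a(1*(-8), -3) - 1*(-10995) = 149 - 1*(-10995) = 149 + 10995 = 11144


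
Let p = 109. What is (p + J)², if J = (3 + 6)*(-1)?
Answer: 10000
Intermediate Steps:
J = -9 (J = 9*(-1) = -9)
(p + J)² = (109 - 9)² = 100² = 10000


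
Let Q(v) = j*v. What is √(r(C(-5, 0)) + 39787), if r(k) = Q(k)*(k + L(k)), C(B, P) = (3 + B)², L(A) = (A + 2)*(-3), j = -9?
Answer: √40291 ≈ 200.73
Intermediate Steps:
Q(v) = -9*v
L(A) = -6 - 3*A (L(A) = (2 + A)*(-3) = -6 - 3*A)
r(k) = -9*k*(-6 - 2*k) (r(k) = (-9*k)*(k + (-6 - 3*k)) = (-9*k)*(-6 - 2*k) = -9*k*(-6 - 2*k))
√(r(C(-5, 0)) + 39787) = √(18*(3 - 5)²*(3 + (3 - 5)²) + 39787) = √(18*(-2)²*(3 + (-2)²) + 39787) = √(18*4*(3 + 4) + 39787) = √(18*4*7 + 39787) = √(504 + 39787) = √40291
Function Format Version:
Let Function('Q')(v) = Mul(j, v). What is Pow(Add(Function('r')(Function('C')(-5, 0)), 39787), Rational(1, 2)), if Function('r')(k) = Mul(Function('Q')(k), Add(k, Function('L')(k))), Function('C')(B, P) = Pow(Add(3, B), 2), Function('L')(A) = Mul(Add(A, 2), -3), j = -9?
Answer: Pow(40291, Rational(1, 2)) ≈ 200.73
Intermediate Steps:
Function('Q')(v) = Mul(-9, v)
Function('L')(A) = Add(-6, Mul(-3, A)) (Function('L')(A) = Mul(Add(2, A), -3) = Add(-6, Mul(-3, A)))
Function('r')(k) = Mul(-9, k, Add(-6, Mul(-2, k))) (Function('r')(k) = Mul(Mul(-9, k), Add(k, Add(-6, Mul(-3, k)))) = Mul(Mul(-9, k), Add(-6, Mul(-2, k))) = Mul(-9, k, Add(-6, Mul(-2, k))))
Pow(Add(Function('r')(Function('C')(-5, 0)), 39787), Rational(1, 2)) = Pow(Add(Mul(18, Pow(Add(3, -5), 2), Add(3, Pow(Add(3, -5), 2))), 39787), Rational(1, 2)) = Pow(Add(Mul(18, Pow(-2, 2), Add(3, Pow(-2, 2))), 39787), Rational(1, 2)) = Pow(Add(Mul(18, 4, Add(3, 4)), 39787), Rational(1, 2)) = Pow(Add(Mul(18, 4, 7), 39787), Rational(1, 2)) = Pow(Add(504, 39787), Rational(1, 2)) = Pow(40291, Rational(1, 2))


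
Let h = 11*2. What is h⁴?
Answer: 234256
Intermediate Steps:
h = 22
h⁴ = 22⁴ = 234256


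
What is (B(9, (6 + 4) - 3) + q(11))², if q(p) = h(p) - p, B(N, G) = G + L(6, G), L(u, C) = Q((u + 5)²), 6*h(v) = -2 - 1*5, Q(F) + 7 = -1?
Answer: 6241/36 ≈ 173.36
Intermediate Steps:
Q(F) = -8 (Q(F) = -7 - 1 = -8)
h(v) = -7/6 (h(v) = (-2 - 1*5)/6 = (-2 - 5)/6 = (⅙)*(-7) = -7/6)
L(u, C) = -8
B(N, G) = -8 + G (B(N, G) = G - 8 = -8 + G)
q(p) = -7/6 - p
(B(9, (6 + 4) - 3) + q(11))² = ((-8 + ((6 + 4) - 3)) + (-7/6 - 1*11))² = ((-8 + (10 - 3)) + (-7/6 - 11))² = ((-8 + 7) - 73/6)² = (-1 - 73/6)² = (-79/6)² = 6241/36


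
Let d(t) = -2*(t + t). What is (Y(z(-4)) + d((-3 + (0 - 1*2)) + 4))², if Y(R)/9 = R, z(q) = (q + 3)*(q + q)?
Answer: 5776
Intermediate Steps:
z(q) = 2*q*(3 + q) (z(q) = (3 + q)*(2*q) = 2*q*(3 + q))
Y(R) = 9*R
d(t) = -4*t
(Y(z(-4)) + d((-3 + (0 - 1*2)) + 4))² = (9*(2*(-4)*(3 - 4)) - 4*((-3 + (0 - 1*2)) + 4))² = (9*(2*(-4)*(-1)) - 4*((-3 + (0 - 2)) + 4))² = (9*8 - 4*((-3 - 2) + 4))² = (72 - 4*(-5 + 4))² = (72 - 4*(-1))² = (72 + 4)² = 76² = 5776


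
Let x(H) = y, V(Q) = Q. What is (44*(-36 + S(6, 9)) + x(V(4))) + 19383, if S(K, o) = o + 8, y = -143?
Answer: 18404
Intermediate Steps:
S(K, o) = 8 + o
x(H) = -143
(44*(-36 + S(6, 9)) + x(V(4))) + 19383 = (44*(-36 + (8 + 9)) - 143) + 19383 = (44*(-36 + 17) - 143) + 19383 = (44*(-19) - 143) + 19383 = (-836 - 143) + 19383 = -979 + 19383 = 18404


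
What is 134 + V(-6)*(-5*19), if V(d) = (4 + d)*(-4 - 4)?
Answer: -1386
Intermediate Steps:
V(d) = -32 - 8*d (V(d) = (4 + d)*(-8) = -32 - 8*d)
134 + V(-6)*(-5*19) = 134 + (-32 - 8*(-6))*(-5*19) = 134 + (-32 + 48)*(-95) = 134 + 16*(-95) = 134 - 1520 = -1386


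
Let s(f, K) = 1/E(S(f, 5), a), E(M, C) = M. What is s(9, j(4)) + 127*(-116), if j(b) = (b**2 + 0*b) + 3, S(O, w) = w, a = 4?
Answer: -73659/5 ≈ -14732.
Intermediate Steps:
j(b) = 3 + b**2 (j(b) = (b**2 + 0) + 3 = b**2 + 3 = 3 + b**2)
s(f, K) = 1/5
s(9, j(4)) + 127*(-116) = 1/5 + 127*(-116) = 1/5 - 14732 = -73659/5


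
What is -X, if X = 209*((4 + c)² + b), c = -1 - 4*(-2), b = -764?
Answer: 134387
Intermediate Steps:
c = 7 (c = -1 + 8 = 7)
X = -134387 (X = 209*((4 + 7)² - 764) = 209*(11² - 764) = 209*(121 - 764) = 209*(-643) = -134387)
-X = -1*(-134387) = 134387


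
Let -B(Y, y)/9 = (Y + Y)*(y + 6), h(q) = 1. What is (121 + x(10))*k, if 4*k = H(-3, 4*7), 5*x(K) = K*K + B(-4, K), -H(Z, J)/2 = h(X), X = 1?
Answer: -1857/10 ≈ -185.70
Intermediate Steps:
B(Y, y) = -18*Y*(6 + y) (B(Y, y) = -9*(Y + Y)*(y + 6) = -9*2*Y*(6 + y) = -18*Y*(6 + y))
H(Z, J) = -2 (H(Z, J) = -2*1 = -2)
x(K) = 432/5 + K²/5 + 72*K/5 (x(K) = (K*K - 18*(-4)*(6 + K))/5 = (K² + (432 + 72*K))/5 = (432 + K² + 72*K)/5 = 432/5 + K²/5 + 72*K/5)
k = -½ (k = (¼)*(-2) = -½ ≈ -0.50000)
(121 + x(10))*k = (121 + (432/5 + (⅕)*10² + (72/5)*10))*(-½) = (121 + (432/5 + (⅕)*100 + 144))*(-½) = (121 + (432/5 + 20 + 144))*(-½) = (121 + 1252/5)*(-½) = (1857/5)*(-½) = -1857/10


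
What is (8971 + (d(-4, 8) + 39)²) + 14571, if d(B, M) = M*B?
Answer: 23591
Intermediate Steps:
d(B, M) = B*M
(8971 + (d(-4, 8) + 39)²) + 14571 = (8971 + (-4*8 + 39)²) + 14571 = (8971 + (-32 + 39)²) + 14571 = (8971 + 7²) + 14571 = (8971 + 49) + 14571 = 9020 + 14571 = 23591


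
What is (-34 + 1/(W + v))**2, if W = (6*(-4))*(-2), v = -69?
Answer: 511225/441 ≈ 1159.2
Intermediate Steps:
W = 48 (W = -24*(-2) = 48)
(-34 + 1/(W + v))**2 = (-34 + 1/(48 - 69))**2 = (-34 + 1/(-21))**2 = (-34 - 1/21)**2 = (-715/21)**2 = 511225/441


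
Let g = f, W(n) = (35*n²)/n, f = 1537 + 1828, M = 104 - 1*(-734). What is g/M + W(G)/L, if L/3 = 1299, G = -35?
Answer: 12086855/3265686 ≈ 3.7012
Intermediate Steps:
L = 3897 (L = 3*1299 = 3897)
M = 838 (M = 104 + 734 = 838)
f = 3365
W(n) = 35*n
g = 3365
g/M + W(G)/L = 3365/838 + (35*(-35))/3897 = 3365*(1/838) - 1225*1/3897 = 3365/838 - 1225/3897 = 12086855/3265686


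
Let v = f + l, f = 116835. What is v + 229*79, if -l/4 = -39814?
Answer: 294182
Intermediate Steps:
l = 159256 (l = -4*(-39814) = 159256)
v = 276091 (v = 116835 + 159256 = 276091)
v + 229*79 = 276091 + 229*79 = 276091 + 18091 = 294182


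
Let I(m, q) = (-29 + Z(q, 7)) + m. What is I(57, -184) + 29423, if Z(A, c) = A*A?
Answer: 63307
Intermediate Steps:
Z(A, c) = A²
I(m, q) = -29 + m + q² (I(m, q) = (-29 + q²) + m = -29 + m + q²)
I(57, -184) + 29423 = (-29 + 57 + (-184)²) + 29423 = (-29 + 57 + 33856) + 29423 = 33884 + 29423 = 63307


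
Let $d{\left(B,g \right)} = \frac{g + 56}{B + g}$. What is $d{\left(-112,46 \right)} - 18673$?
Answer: $- \frac{205420}{11} \approx -18675.0$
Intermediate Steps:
$d{\left(B,g \right)} = \frac{56 + g}{B + g}$
$d{\left(-112,46 \right)} - 18673 = \frac{56 + 46}{-112 + 46} - 18673 = \frac{1}{-66} \cdot 102 - 18673 = \left(- \frac{1}{66}\right) 102 - 18673 = - \frac{17}{11} - 18673 = - \frac{205420}{11}$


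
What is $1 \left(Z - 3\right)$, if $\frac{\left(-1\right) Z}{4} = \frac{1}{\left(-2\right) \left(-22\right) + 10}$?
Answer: $- \frac{83}{27} \approx -3.0741$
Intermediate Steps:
$Z = - \frac{2}{27}$ ($Z = - \frac{4}{\left(-2\right) \left(-22\right) + 10} = - \frac{4}{44 + 10} = - \frac{4}{54} = \left(-4\right) \frac{1}{54} = - \frac{2}{27} \approx -0.074074$)
$1 \left(Z - 3\right) = 1 \left(- \frac{2}{27} - 3\right) = 1 \left(- \frac{83}{27}\right) = - \frac{83}{27}$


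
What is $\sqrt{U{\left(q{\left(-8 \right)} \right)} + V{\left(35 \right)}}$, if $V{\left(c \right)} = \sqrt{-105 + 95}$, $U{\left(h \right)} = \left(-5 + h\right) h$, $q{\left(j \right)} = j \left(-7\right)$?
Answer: $\sqrt{2856 + i \sqrt{10}} \approx 53.442 + 0.0296 i$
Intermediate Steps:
$q{\left(j \right)} = - 7 j$
$U{\left(h \right)} = h \left(-5 + h\right)$
$V{\left(c \right)} = i \sqrt{10}$ ($V{\left(c \right)} = \sqrt{-10} = i \sqrt{10}$)
$\sqrt{U{\left(q{\left(-8 \right)} \right)} + V{\left(35 \right)}} = \sqrt{\left(-7\right) \left(-8\right) \left(-5 - -56\right) + i \sqrt{10}} = \sqrt{56 \left(-5 + 56\right) + i \sqrt{10}} = \sqrt{56 \cdot 51 + i \sqrt{10}} = \sqrt{2856 + i \sqrt{10}}$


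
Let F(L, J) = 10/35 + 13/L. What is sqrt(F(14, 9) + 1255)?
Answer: sqrt(246218)/14 ≈ 35.443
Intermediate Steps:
F(L, J) = 2/7 + 13/L (F(L, J) = 10*(1/35) + 13/L = 2/7 + 13/L)
sqrt(F(14, 9) + 1255) = sqrt((2/7 + 13/14) + 1255) = sqrt(17/14 + 1255) = sqrt(17587/14) = sqrt(246218)/14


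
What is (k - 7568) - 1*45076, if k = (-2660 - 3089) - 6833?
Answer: -65226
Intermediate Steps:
k = -12582 (k = -5749 - 6833 = -12582)
(k - 7568) - 1*45076 = (-12582 - 7568) - 1*45076 = -20150 - 45076 = -65226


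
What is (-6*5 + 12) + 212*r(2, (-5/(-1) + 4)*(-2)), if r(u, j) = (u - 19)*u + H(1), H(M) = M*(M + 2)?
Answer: -6590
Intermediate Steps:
H(M) = M*(2 + M)
r(u, j) = 3 + u*(-19 + u) (r(u, j) = (u - 19)*u + 1*(2 + 1) = (-19 + u)*u + 1*3 = u*(-19 + u) + 3 = 3 + u*(-19 + u))
(-6*5 + 12) + 212*r(2, (-5/(-1) + 4)*(-2)) = (-6*5 + 12) + 212*(3 + 2**2 - 19*2) = (-30 + 12) + 212*(3 + 4 - 38) = -18 + 212*(-31) = -18 - 6572 = -6590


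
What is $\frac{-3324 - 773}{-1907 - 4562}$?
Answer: $\frac{4097}{6469} \approx 0.63333$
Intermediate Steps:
$\frac{-3324 - 773}{-1907 - 4562} = - \frac{4097}{-6469} = \left(-4097\right) \left(- \frac{1}{6469}\right) = \frac{4097}{6469}$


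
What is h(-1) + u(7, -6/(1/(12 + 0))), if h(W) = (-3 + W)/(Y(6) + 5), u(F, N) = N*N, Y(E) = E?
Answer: 57020/11 ≈ 5183.6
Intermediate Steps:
u(F, N) = N²
h(W) = -3/11 + W/11 (h(W) = (-3 + W)/(6 + 5) = (-3 + W)/11 = (-3 + W)*(1/11) = -3/11 + W/11)
h(-1) + u(7, -6/(1/(12 + 0))) = (-3/11 + (1/11)*(-1)) + (-6/(1/(12 + 0)))² = (-3/11 - 1/11) + (-6/(1/12))² = -4/11 + (-6/1/12)² = -4/11 + (-6*12)² = -4/11 + (-72)² = -4/11 + 5184 = 57020/11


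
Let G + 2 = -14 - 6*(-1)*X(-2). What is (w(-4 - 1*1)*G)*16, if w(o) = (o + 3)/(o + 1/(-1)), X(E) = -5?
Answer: -736/3 ≈ -245.33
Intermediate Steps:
G = -46 (G = -2 + (-14 - 6*(-1)*(-5)) = -2 + (-14 - (-6)*(-5)) = -2 + (-14 - 1*30) = -2 + (-14 - 30) = -2 - 44 = -46)
w(o) = (3 + o)/(-1 + o) (w(o) = (3 + o)/(o - 1) = (3 + o)/(-1 + o))
(w(-4 - 1*1)*G)*16 = (((3 + (-4 - 1*1))/(-1 + (-4 - 1*1)))*(-46))*16 = (((3 + (-4 - 1))/(-1 + (-4 - 1)))*(-46))*16 = (((3 - 5)/(-1 - 5))*(-46))*16 = ((-2/(-6))*(-46))*16 = (-1/6*(-2)*(-46))*16 = ((1/3)*(-46))*16 = -46/3*16 = -736/3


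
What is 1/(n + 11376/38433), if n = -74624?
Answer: -12811/956004272 ≈ -1.3401e-5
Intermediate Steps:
1/(n + 11376/38433) = 1/(-74624 + 11376/38433) = 1/(-74624 + 11376*(1/38433)) = 1/(-74624 + 3792/12811) = 1/(-956004272/12811) = -12811/956004272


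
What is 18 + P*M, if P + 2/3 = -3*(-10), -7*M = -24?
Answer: 830/7 ≈ 118.57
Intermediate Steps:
M = 24/7 (M = -1/7*(-24) = 24/7 ≈ 3.4286)
P = 88/3 (P = -2/3 - 3*(-10) = -2/3 + 30 = 88/3 ≈ 29.333)
18 + P*M = 18 + (88/3)*(24/7) = 18 + 704/7 = 830/7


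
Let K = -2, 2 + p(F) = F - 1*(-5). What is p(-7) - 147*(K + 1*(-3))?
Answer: 731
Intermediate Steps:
p(F) = 3 + F (p(F) = -2 + (F - 1*(-5)) = -2 + (F + 5) = -2 + (5 + F) = 3 + F)
p(-7) - 147*(K + 1*(-3)) = (3 - 7) - 147*(-2 + 1*(-3)) = -4 - 147*(-2 - 3) = -4 - 147*(-5) = -4 + 735 = 731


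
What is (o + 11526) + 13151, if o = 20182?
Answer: 44859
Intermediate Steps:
(o + 11526) + 13151 = (20182 + 11526) + 13151 = 31708 + 13151 = 44859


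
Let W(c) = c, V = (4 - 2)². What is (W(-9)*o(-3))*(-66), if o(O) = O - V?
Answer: -4158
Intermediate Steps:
V = 4 (V = 2² = 4)
o(O) = -4 + O (o(O) = O - 1*4 = O - 4 = -4 + O)
(W(-9)*o(-3))*(-66) = -9*(-4 - 3)*(-66) = -9*(-7)*(-66) = 63*(-66) = -4158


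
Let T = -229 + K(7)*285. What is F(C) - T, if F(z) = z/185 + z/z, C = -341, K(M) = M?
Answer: -326866/185 ≈ -1766.8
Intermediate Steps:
F(z) = 1 + z/185 (F(z) = z*(1/185) + 1 = z/185 + 1 = 1 + z/185)
T = 1766 (T = -229 + 7*285 = -229 + 1995 = 1766)
F(C) - T = (1 + (1/185)*(-341)) - 1*1766 = (1 - 341/185) - 1766 = -156/185 - 1766 = -326866/185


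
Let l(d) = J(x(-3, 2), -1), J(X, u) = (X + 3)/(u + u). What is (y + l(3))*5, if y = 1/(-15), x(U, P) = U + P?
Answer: -16/3 ≈ -5.3333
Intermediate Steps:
x(U, P) = P + U
y = -1/15 ≈ -0.066667
J(X, u) = (3 + X)/(2*u) (J(X, u) = (3 + X)/((2*u)) = (3 + X)*(1/(2*u)) = (3 + X)/(2*u))
l(d) = -1 (l(d) = (½)*(3 + (2 - 3))/(-1) = (½)*(-1)*(3 - 1) = (½)*(-1)*2 = -1)
(y + l(3))*5 = (-1/15 - 1)*5 = -16/15*5 = -16/3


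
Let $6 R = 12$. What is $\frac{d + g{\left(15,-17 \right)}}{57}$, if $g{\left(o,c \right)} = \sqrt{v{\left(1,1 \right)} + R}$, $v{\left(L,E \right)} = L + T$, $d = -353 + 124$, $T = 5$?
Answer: $- \frac{229}{57} + \frac{2 \sqrt{2}}{57} \approx -3.9679$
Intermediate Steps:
$R = 2$ ($R = \frac{1}{6} \cdot 12 = 2$)
$d = -229$
$v{\left(L,E \right)} = 5 + L$ ($v{\left(L,E \right)} = L + 5 = 5 + L$)
$g{\left(o,c \right)} = 2 \sqrt{2}$ ($g{\left(o,c \right)} = \sqrt{\left(5 + 1\right) + 2} = \sqrt{6 + 2} = \sqrt{8} = 2 \sqrt{2}$)
$\frac{d + g{\left(15,-17 \right)}}{57} = \frac{-229 + 2 \sqrt{2}}{57} = \left(-229 + 2 \sqrt{2}\right) \frac{1}{57} = - \frac{229}{57} + \frac{2 \sqrt{2}}{57}$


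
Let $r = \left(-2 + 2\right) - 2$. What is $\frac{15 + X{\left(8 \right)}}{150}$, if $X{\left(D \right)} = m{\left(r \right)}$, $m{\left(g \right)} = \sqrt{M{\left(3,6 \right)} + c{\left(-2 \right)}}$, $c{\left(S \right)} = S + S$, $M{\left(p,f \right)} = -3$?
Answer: $\frac{1}{10} + \frac{i \sqrt{7}}{150} \approx 0.1 + 0.017638 i$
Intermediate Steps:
$c{\left(S \right)} = 2 S$
$r = -2$ ($r = 0 - 2 = -2$)
$m{\left(g \right)} = i \sqrt{7}$ ($m{\left(g \right)} = \sqrt{-3 + 2 \left(-2\right)} = \sqrt{-3 - 4} = \sqrt{-7} = i \sqrt{7}$)
$X{\left(D \right)} = i \sqrt{7}$
$\frac{15 + X{\left(8 \right)}}{150} = \frac{15 + i \sqrt{7}}{150} = \left(15 + i \sqrt{7}\right) \frac{1}{150} = \frac{1}{10} + \frac{i \sqrt{7}}{150}$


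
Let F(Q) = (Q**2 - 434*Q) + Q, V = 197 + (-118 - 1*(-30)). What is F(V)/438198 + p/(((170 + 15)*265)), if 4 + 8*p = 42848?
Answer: 205134163/7160885650 ≈ 0.028646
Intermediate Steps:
V = 109 (V = 197 + (-118 + 30) = 197 - 88 = 109)
p = 10711/2 (p = -1/2 + (1/8)*42848 = -1/2 + 5356 = 10711/2 ≈ 5355.5)
F(Q) = Q**2 - 433*Q
F(V)/438198 + p/(((170 + 15)*265)) = (109*(-433 + 109))/438198 + 10711/(2*(((170 + 15)*265))) = (109*(-324))*(1/438198) + 10711/(2*((185*265))) = -35316*1/438198 + (10711/2)/49025 = -5886/73033 + (10711/2)*(1/49025) = -5886/73033 + 10711/98050 = 205134163/7160885650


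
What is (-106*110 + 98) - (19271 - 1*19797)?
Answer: -11036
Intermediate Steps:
(-106*110 + 98) - (19271 - 1*19797) = (-11660 + 98) - (19271 - 19797) = -11562 - 1*(-526) = -11562 + 526 = -11036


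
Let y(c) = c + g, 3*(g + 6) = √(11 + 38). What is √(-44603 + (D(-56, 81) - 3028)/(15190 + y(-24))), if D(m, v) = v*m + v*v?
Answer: I*√92286739809290/45487 ≈ 211.19*I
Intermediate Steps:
g = -11/3 (g = -6 + √(11 + 38)/3 = -6 + √49/3 = -6 + (⅓)*7 = -6 + 7/3 = -11/3 ≈ -3.6667)
D(m, v) = v² + m*v (D(m, v) = m*v + v² = v² + m*v)
y(c) = -11/3 + c (y(c) = c - 11/3 = -11/3 + c)
√(-44603 + (D(-56, 81) - 3028)/(15190 + y(-24))) = √(-44603 + (81*(-56 + 81) - 3028)/(15190 + (-11/3 - 24))) = √(-44603 + (81*25 - 3028)/(15190 - 83/3)) = √(-44603 + (2025 - 3028)/(45487/3)) = √(-44603 - 1003*3/45487) = √(-44603 - 3009/45487) = √(-2028859670/45487) = I*√92286739809290/45487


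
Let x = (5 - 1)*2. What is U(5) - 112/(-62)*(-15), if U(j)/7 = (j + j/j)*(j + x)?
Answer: 16086/31 ≈ 518.90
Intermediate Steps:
x = 8 (x = 4*2 = 8)
U(j) = 7*(1 + j)*(8 + j) (U(j) = 7*((j + j/j)*(j + 8)) = 7*((j + 1)*(8 + j)) = 7*((1 + j)*(8 + j)) = 7*(1 + j)*(8 + j))
U(5) - 112/(-62)*(-15) = (56 + 7*5² + 63*5) - 112/(-62)*(-15) = (56 + 7*25 + 315) - 112*(-1/62)*(-15) = (56 + 175 + 315) + (56/31)*(-15) = 546 - 840/31 = 16086/31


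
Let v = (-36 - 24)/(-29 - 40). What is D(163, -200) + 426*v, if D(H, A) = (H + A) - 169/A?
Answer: 1537687/4600 ≈ 334.28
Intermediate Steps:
D(H, A) = A + H - 169/A (D(H, A) = (A + H) - 169/A = A + H - 169/A)
v = 20/23 (v = -60/(-69) = -60*(-1/69) = 20/23 ≈ 0.86957)
D(163, -200) + 426*v = (-200 + 163 - 169/(-200)) + 426*(20/23) = (-200 + 163 - 169*(-1/200)) + 8520/23 = (-200 + 163 + 169/200) + 8520/23 = -7231/200 + 8520/23 = 1537687/4600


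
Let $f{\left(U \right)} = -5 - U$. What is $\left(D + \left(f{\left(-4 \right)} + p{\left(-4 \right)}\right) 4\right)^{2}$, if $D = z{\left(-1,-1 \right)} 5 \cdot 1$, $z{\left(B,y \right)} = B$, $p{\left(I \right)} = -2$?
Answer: $289$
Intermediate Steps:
$D = -5$ ($D = \left(-1\right) 5 \cdot 1 = \left(-5\right) 1 = -5$)
$\left(D + \left(f{\left(-4 \right)} + p{\left(-4 \right)}\right) 4\right)^{2} = \left(-5 + \left(\left(-5 - -4\right) - 2\right) 4\right)^{2} = \left(-5 + \left(\left(-5 + 4\right) - 2\right) 4\right)^{2} = \left(-5 + \left(-1 - 2\right) 4\right)^{2} = \left(-5 - 12\right)^{2} = \left(-17\right)^{2} = 289$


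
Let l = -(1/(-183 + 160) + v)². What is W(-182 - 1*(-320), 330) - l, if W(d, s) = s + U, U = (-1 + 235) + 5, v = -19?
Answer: 492845/529 ≈ 931.65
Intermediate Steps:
U = 239 (U = 234 + 5 = 239)
l = -191844/529 (l = -(1/(-183 + 160) - 19)² = -(1/(-23) - 19)² = -(-1/23 - 19)² = -(-438/23)² = -1*191844/529 = -191844/529 ≈ -362.65)
W(d, s) = 239 + s (W(d, s) = s + 239 = 239 + s)
W(-182 - 1*(-320), 330) - l = (239 + 330) - 1*(-191844/529) = 569 + 191844/529 = 492845/529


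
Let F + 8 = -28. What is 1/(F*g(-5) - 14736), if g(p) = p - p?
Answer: -1/14736 ≈ -6.7861e-5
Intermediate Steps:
g(p) = 0
F = -36 (F = -8 - 28 = -36)
1/(F*g(-5) - 14736) = 1/(-36*0 - 14736) = 1/(0 - 14736) = 1/(-14736) = -1/14736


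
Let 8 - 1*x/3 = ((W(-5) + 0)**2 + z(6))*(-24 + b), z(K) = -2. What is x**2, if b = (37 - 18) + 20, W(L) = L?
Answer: 1022121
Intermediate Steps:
b = 39 (b = 19 + 20 = 39)
x = -1011 (x = 24 - 3*((-5 + 0)**2 - 2)*(-24 + 39) = 24 - 3*((-5)**2 - 2)*15 = 24 - 3*(25 - 2)*15 = 24 - 69*15 = 24 - 3*345 = 24 - 1035 = -1011)
x**2 = (-1011)**2 = 1022121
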